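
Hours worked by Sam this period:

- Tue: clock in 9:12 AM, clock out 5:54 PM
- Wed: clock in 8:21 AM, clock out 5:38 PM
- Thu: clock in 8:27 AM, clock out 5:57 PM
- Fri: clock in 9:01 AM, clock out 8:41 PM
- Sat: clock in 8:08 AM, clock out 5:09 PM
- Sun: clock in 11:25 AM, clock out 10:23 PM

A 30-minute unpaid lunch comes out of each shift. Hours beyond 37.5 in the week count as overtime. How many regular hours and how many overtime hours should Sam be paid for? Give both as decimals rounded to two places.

Regular 37.50 hours, overtime 18.63 hours

Tue: 9:12 AM–5:54 PM = 8 h 42 min; less 30 min break → 8 h 12 min
Wed: 8:21 AM–5:38 PM = 9 h 17 min; less 30 min break → 8 h 47 min
Thu: 8:27 AM–5:57 PM = 9 h 30 min; less 30 min break → 9 h 0 min
Fri: 9:01 AM–8:41 PM = 11 h 40 min; less 30 min break → 11 h 10 min
Sat: 8:08 AM–5:09 PM = 9 h 1 min; less 30 min break → 8 h 31 min
Sun: 11:25 AM–10:23 PM = 10 h 58 min; less 30 min break → 10 h 28 min
Total worked: 56 h 8 min = 56.13 h.
Threshold 37.5 h → overtime 18 h 38 min, regular 37 h 30 min.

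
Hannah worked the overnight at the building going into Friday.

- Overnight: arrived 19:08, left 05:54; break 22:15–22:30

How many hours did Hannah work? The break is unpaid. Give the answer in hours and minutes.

10 h 31 min

Overnight: 19:08 → midnight = 4 h 52 min; midnight → 05:54 = 5 h 54 min; span 10 h 46 min; less 15 min break → 10 h 31 min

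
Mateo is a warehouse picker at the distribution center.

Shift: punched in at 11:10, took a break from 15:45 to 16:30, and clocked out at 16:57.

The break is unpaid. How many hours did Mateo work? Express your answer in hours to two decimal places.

5.03 hours

Shift: 11:10–16:57 = 5 h 47 min; less 45 min break → 5 h 2 min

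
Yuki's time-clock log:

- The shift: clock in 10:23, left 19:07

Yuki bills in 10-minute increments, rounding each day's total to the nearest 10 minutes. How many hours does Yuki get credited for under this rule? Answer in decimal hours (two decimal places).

8.67 hours

The shift: 10:23–19:07 = 8 h 44 min → rounds to 8 h 40 min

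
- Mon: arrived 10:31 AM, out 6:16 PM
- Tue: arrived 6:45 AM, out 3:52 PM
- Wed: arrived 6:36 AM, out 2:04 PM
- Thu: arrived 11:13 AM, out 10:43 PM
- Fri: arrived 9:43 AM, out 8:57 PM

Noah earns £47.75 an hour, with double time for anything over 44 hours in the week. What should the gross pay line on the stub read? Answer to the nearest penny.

£2393.87

Mon: 10:31 AM–6:16 PM = 7 h 45 min
Tue: 6:45 AM–3:52 PM = 9 h 7 min
Wed: 6:36 AM–2:04 PM = 7 h 28 min
Thu: 11:13 AM–10:43 PM = 11 h 30 min
Fri: 9:43 AM–8:57 PM = 11 h 14 min
Total worked: 47 h 4 min = 2824 min.
Regular 44 h 0 min = 2640 min at £47.75/h; overtime 3 h 4 min = 184 min at £95.50/h.
Pay = (2640 × £47.75 + 184 × £95.50) ÷ 60 = £2393.87.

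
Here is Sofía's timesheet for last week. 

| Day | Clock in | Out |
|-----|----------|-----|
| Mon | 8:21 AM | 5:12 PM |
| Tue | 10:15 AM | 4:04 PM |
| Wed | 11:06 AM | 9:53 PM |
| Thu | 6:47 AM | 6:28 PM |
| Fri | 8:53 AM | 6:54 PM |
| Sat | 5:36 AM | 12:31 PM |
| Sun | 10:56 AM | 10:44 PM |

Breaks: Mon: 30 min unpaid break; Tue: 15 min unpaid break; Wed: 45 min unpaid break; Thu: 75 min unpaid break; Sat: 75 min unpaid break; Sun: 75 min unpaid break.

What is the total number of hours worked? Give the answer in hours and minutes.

60 h 37 min

Mon: 8:21 AM–5:12 PM = 8 h 51 min; less 30 min break → 8 h 21 min
Tue: 10:15 AM–4:04 PM = 5 h 49 min; less 15 min break → 5 h 34 min
Wed: 11:06 AM–9:53 PM = 10 h 47 min; less 45 min break → 10 h 2 min
Thu: 6:47 AM–6:28 PM = 11 h 41 min; less 75 min break → 10 h 26 min
Fri: 8:53 AM–6:54 PM = 10 h 1 min
Sat: 5:36 AM–12:31 PM = 6 h 55 min; less 75 min break → 5 h 40 min
Sun: 10:56 AM–10:44 PM = 11 h 48 min; less 75 min break → 10 h 33 min
Total: 8 h 21 min + 5 h 34 min + 10 h 2 min + 10 h 26 min + 10 h 1 min + 5 h 40 min + 10 h 33 min = 60 h 37 min.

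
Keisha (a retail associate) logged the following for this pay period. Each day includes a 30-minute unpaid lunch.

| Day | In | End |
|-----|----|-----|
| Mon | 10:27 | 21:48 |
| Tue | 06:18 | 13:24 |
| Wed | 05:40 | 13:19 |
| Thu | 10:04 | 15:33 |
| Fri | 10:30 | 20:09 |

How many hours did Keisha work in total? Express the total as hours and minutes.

Mon: 10:27–21:48 = 11 h 21 min; less 30 min break → 10 h 51 min
Tue: 06:18–13:24 = 7 h 6 min; less 30 min break → 6 h 36 min
Wed: 05:40–13:19 = 7 h 39 min; less 30 min break → 7 h 9 min
Thu: 10:04–15:33 = 5 h 29 min; less 30 min break → 4 h 59 min
Fri: 10:30–20:09 = 9 h 39 min; less 30 min break → 9 h 9 min
Total: 10 h 51 min + 6 h 36 min + 7 h 9 min + 4 h 59 min + 9 h 9 min = 38 h 44 min.

38 h 44 min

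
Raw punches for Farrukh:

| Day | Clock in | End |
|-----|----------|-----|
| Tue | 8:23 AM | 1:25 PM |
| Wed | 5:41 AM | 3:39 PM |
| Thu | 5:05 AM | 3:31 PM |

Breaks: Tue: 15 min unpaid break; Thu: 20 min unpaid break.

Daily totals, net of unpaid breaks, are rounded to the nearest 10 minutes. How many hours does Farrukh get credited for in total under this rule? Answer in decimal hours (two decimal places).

25.00 hours

Tue: 8:23 AM–1:25 PM = 5 h 2 min − 15 min = 4 h 47 min → rounds to 4 h 50 min
Wed: 5:41 AM–3:39 PM = 9 h 58 min → rounds to 10 h 0 min
Thu: 5:05 AM–3:31 PM = 10 h 26 min − 20 min = 10 h 6 min → rounds to 10 h 10 min
Total credited: 25 h 0 min.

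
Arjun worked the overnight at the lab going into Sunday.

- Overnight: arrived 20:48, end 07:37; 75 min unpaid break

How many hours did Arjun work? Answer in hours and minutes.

Overnight: 20:48 → midnight = 3 h 12 min; midnight → 07:37 = 7 h 37 min; span 10 h 49 min; less 75 min break → 9 h 34 min

9 h 34 min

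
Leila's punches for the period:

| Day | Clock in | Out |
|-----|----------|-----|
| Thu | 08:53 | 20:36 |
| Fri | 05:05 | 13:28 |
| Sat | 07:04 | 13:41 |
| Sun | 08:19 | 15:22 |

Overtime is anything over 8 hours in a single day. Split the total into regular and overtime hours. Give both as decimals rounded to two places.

Thu: 08:53–20:36 = 11 h 43 min
Fri: 05:05–13:28 = 8 h 23 min
Sat: 07:04–13:41 = 6 h 37 min
Sun: 08:19–15:22 = 7 h 3 min
Thu reg 8 h 0 min / OT 3 h 43 min; Fri reg 8 h 0 min / OT 0 h 23 min; Sat reg 6 h 37 min / OT 0 h 0 min; Sun reg 7 h 3 min / OT 0 h 0 min.
Totals: regular 29 h 40 min, overtime 4 h 6 min.

Regular 29.67 hours, overtime 4.10 hours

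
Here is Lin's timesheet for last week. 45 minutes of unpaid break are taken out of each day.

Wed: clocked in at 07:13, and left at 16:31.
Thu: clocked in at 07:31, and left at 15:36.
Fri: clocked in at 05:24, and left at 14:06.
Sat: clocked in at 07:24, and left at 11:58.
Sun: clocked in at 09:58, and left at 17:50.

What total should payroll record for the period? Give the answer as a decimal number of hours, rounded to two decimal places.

Wed: 07:13–16:31 = 9 h 18 min; less 45 min break → 8 h 33 min
Thu: 07:31–15:36 = 8 h 5 min; less 45 min break → 7 h 20 min
Fri: 05:24–14:06 = 8 h 42 min; less 45 min break → 7 h 57 min
Sat: 07:24–11:58 = 4 h 34 min; less 45 min break → 3 h 49 min
Sun: 09:58–17:50 = 7 h 52 min; less 45 min break → 7 h 7 min
Total: 8 h 33 min + 7 h 20 min + 7 h 57 min + 3 h 49 min + 7 h 7 min = 34 h 46 min.

34.77 hours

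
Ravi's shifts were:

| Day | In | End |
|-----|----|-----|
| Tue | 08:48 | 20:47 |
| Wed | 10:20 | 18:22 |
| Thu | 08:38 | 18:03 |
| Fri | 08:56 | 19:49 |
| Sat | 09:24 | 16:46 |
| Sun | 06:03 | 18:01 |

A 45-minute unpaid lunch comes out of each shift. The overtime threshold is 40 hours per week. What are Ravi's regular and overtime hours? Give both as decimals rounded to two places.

Regular 40.00 hours, overtime 15.15 hours

Tue: 08:48–20:47 = 11 h 59 min; less 45 min break → 11 h 14 min
Wed: 10:20–18:22 = 8 h 2 min; less 45 min break → 7 h 17 min
Thu: 08:38–18:03 = 9 h 25 min; less 45 min break → 8 h 40 min
Fri: 08:56–19:49 = 10 h 53 min; less 45 min break → 10 h 8 min
Sat: 09:24–16:46 = 7 h 22 min; less 45 min break → 6 h 37 min
Sun: 06:03–18:01 = 11 h 58 min; less 45 min break → 11 h 13 min
Total worked: 55 h 9 min = 55.15 h.
Threshold 40 h → overtime 15 h 9 min, regular 40 h 0 min.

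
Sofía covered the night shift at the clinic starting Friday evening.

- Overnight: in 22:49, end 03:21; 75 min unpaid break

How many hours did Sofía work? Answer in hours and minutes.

3 h 17 min

Overnight: 22:49 → midnight = 1 h 11 min; midnight → 03:21 = 3 h 21 min; span 4 h 32 min; less 75 min break → 3 h 17 min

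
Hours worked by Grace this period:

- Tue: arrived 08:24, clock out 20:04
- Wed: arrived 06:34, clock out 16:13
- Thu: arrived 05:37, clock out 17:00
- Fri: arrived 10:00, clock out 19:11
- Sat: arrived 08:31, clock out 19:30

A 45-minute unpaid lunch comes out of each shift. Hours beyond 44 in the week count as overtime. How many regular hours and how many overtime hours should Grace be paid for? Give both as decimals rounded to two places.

Regular 44.00 hours, overtime 5.12 hours

Tue: 08:24–20:04 = 11 h 40 min; less 45 min break → 10 h 55 min
Wed: 06:34–16:13 = 9 h 39 min; less 45 min break → 8 h 54 min
Thu: 05:37–17:00 = 11 h 23 min; less 45 min break → 10 h 38 min
Fri: 10:00–19:11 = 9 h 11 min; less 45 min break → 8 h 26 min
Sat: 08:31–19:30 = 10 h 59 min; less 45 min break → 10 h 14 min
Total worked: 49 h 7 min = 49.12 h.
Threshold 44 h → overtime 5 h 7 min, regular 44 h 0 min.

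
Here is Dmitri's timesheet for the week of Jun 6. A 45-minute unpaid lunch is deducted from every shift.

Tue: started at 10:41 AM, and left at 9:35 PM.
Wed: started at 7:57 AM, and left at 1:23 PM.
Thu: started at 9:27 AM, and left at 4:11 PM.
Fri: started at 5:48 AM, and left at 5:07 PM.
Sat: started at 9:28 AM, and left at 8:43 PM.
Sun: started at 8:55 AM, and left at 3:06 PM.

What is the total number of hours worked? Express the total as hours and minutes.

Tue: 10:41 AM–9:35 PM = 10 h 54 min; less 45 min break → 10 h 9 min
Wed: 7:57 AM–1:23 PM = 5 h 26 min; less 45 min break → 4 h 41 min
Thu: 9:27 AM–4:11 PM = 6 h 44 min; less 45 min break → 5 h 59 min
Fri: 5:48 AM–5:07 PM = 11 h 19 min; less 45 min break → 10 h 34 min
Sat: 9:28 AM–8:43 PM = 11 h 15 min; less 45 min break → 10 h 30 min
Sun: 8:55 AM–3:06 PM = 6 h 11 min; less 45 min break → 5 h 26 min
Total: 10 h 9 min + 4 h 41 min + 5 h 59 min + 10 h 34 min + 10 h 30 min + 5 h 26 min = 47 h 19 min.

47 h 19 min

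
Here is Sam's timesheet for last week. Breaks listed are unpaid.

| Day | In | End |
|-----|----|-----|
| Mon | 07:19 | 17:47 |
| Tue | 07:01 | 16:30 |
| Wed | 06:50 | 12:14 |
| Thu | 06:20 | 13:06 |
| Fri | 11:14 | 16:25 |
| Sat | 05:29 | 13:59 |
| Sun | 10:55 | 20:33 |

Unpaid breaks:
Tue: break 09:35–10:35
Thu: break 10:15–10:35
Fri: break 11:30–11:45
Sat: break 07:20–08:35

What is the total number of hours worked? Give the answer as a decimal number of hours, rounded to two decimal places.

52.60 hours

Mon: 07:19–17:47 = 10 h 28 min
Tue: 07:01–16:30 = 9 h 29 min; less 60 min break → 8 h 29 min
Wed: 06:50–12:14 = 5 h 24 min
Thu: 06:20–13:06 = 6 h 46 min; less 20 min break → 6 h 26 min
Fri: 11:14–16:25 = 5 h 11 min; less 15 min break → 4 h 56 min
Sat: 05:29–13:59 = 8 h 30 min; less 75 min break → 7 h 15 min
Sun: 10:55–20:33 = 9 h 38 min
Total: 10 h 28 min + 8 h 29 min + 5 h 24 min + 6 h 26 min + 4 h 56 min + 7 h 15 min + 9 h 38 min = 52 h 36 min.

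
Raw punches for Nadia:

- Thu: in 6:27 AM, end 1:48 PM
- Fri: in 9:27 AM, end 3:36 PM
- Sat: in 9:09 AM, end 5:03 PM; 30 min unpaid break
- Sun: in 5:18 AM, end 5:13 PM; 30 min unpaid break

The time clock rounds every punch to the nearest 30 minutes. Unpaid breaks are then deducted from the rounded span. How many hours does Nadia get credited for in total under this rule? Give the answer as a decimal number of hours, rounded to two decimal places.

Thu: in 6:27 AM→6:30 AM, out 1:48 PM→2:00 PM; 7 h 30 min
Fri: in 9:27 AM→9:30 AM, out 3:36 PM→3:30 PM; 6 h 0 min
Sat: in 9:09 AM→9:00 AM, out 5:03 PM→5:00 PM; 8 h 0 min − 30 min = 7 h 30 min
Sun: in 5:18 AM→5:30 AM, out 5:13 PM→5:00 PM; 11 h 30 min − 30 min = 11 h 0 min
Total credited: 32 h 0 min.

32.00 hours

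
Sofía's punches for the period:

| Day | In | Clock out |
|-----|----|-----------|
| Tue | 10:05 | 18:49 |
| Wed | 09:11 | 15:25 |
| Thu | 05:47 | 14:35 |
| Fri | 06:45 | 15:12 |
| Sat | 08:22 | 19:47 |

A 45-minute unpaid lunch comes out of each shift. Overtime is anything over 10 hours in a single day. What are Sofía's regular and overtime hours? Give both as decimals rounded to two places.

Regular 39.22 hours, overtime 0.67 hours

Tue: 10:05–18:49 = 8 h 44 min; less 45 min break → 7 h 59 min
Wed: 09:11–15:25 = 6 h 14 min; less 45 min break → 5 h 29 min
Thu: 05:47–14:35 = 8 h 48 min; less 45 min break → 8 h 3 min
Fri: 06:45–15:12 = 8 h 27 min; less 45 min break → 7 h 42 min
Sat: 08:22–19:47 = 11 h 25 min; less 45 min break → 10 h 40 min
Tue reg 7 h 59 min / OT 0 h 0 min; Wed reg 5 h 29 min / OT 0 h 0 min; Thu reg 8 h 3 min / OT 0 h 0 min; Fri reg 7 h 42 min / OT 0 h 0 min; Sat reg 10 h 0 min / OT 0 h 40 min.
Totals: regular 39 h 13 min, overtime 0 h 40 min.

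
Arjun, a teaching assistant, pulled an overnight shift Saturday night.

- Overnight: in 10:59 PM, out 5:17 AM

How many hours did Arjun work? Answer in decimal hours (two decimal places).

Overnight: 10:59 PM → midnight = 1 h 1 min; midnight → 5:17 AM = 5 h 17 min; span 6 h 18 min

6.30 hours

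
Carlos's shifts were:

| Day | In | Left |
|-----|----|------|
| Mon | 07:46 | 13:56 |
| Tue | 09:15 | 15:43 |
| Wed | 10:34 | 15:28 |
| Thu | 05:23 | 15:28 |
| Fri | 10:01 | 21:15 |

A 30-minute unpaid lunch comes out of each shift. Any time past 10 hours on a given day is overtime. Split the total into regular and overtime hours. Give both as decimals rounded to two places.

Mon: 07:46–13:56 = 6 h 10 min; less 30 min break → 5 h 40 min
Tue: 09:15–15:43 = 6 h 28 min; less 30 min break → 5 h 58 min
Wed: 10:34–15:28 = 4 h 54 min; less 30 min break → 4 h 24 min
Thu: 05:23–15:28 = 10 h 5 min; less 30 min break → 9 h 35 min
Fri: 10:01–21:15 = 11 h 14 min; less 30 min break → 10 h 44 min
Mon reg 5 h 40 min / OT 0 h 0 min; Tue reg 5 h 58 min / OT 0 h 0 min; Wed reg 4 h 24 min / OT 0 h 0 min; Thu reg 9 h 35 min / OT 0 h 0 min; Fri reg 10 h 0 min / OT 0 h 44 min.
Totals: regular 35 h 37 min, overtime 0 h 44 min.

Regular 35.62 hours, overtime 0.73 hours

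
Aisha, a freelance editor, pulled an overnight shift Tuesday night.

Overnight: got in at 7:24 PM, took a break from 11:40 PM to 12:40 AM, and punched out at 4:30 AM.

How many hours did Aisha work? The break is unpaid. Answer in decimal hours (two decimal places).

8.10 hours

Overnight: 7:24 PM → midnight = 4 h 36 min; midnight → 4:30 AM = 4 h 30 min; span 9 h 6 min; less 60 min break → 8 h 6 min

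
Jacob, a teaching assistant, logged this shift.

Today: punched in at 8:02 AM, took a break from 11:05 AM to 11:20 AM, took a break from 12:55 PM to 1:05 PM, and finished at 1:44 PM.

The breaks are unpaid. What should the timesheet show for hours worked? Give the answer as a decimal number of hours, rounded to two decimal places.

5.28 hours

Today: 8:02 AM–1:44 PM = 5 h 42 min; less 25 min break → 5 h 17 min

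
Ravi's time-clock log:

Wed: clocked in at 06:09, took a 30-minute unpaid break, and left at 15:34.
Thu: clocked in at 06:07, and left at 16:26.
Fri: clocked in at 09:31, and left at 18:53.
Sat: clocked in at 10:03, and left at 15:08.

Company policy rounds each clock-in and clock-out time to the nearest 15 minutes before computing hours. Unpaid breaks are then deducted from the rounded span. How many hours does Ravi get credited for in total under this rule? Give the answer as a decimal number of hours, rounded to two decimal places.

34.00 hours

Wed: in 06:09→06:15, out 15:34→15:30; 9 h 15 min − 30 min = 8 h 45 min
Thu: in 06:07→06:00, out 16:26→16:30; 10 h 30 min
Fri: in 09:31→09:30, out 18:53→19:00; 9 h 30 min
Sat: in 10:03→10:00, out 15:08→15:15; 5 h 15 min
Total credited: 34 h 0 min.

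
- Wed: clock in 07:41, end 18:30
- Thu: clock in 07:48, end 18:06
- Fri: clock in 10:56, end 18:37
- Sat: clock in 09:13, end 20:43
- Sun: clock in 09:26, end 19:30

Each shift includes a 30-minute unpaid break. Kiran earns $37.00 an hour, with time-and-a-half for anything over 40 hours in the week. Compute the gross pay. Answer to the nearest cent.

$1916.60

Wed: 07:41–18:30 = 10 h 49 min; less 30 min break → 10 h 19 min
Thu: 07:48–18:06 = 10 h 18 min; less 30 min break → 9 h 48 min
Fri: 10:56–18:37 = 7 h 41 min; less 30 min break → 7 h 11 min
Sat: 09:13–20:43 = 11 h 30 min; less 30 min break → 11 h 0 min
Sun: 09:26–19:30 = 10 h 4 min; less 30 min break → 9 h 34 min
Total worked: 47 h 52 min = 2872 min.
Regular 40 h 0 min = 2400 min at $37.00/h; overtime 7 h 52 min = 472 min at $55.50/h.
Pay = (2400 × $37.00 + 472 × $55.50) ÷ 60 = $1916.60.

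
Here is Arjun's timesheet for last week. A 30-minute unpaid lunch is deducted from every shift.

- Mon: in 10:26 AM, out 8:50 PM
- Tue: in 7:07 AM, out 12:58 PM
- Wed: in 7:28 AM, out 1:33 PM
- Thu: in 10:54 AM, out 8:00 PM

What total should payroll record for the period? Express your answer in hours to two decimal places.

Mon: 10:26 AM–8:50 PM = 10 h 24 min; less 30 min break → 9 h 54 min
Tue: 7:07 AM–12:58 PM = 5 h 51 min; less 30 min break → 5 h 21 min
Wed: 7:28 AM–1:33 PM = 6 h 5 min; less 30 min break → 5 h 35 min
Thu: 10:54 AM–8:00 PM = 9 h 6 min; less 30 min break → 8 h 36 min
Total: 9 h 54 min + 5 h 21 min + 5 h 35 min + 8 h 36 min = 29 h 26 min.

29.43 hours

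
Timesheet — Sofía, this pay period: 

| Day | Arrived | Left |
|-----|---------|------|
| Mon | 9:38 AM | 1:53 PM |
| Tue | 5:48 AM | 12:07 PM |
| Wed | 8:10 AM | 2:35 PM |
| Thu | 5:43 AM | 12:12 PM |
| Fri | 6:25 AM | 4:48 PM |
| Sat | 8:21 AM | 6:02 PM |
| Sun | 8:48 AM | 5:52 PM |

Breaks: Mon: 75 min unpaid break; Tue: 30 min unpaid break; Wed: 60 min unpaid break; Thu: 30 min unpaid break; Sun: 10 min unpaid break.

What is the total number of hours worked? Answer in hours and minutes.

Mon: 9:38 AM–1:53 PM = 4 h 15 min; less 75 min break → 3 h 0 min
Tue: 5:48 AM–12:07 PM = 6 h 19 min; less 30 min break → 5 h 49 min
Wed: 8:10 AM–2:35 PM = 6 h 25 min; less 60 min break → 5 h 25 min
Thu: 5:43 AM–12:12 PM = 6 h 29 min; less 30 min break → 5 h 59 min
Fri: 6:25 AM–4:48 PM = 10 h 23 min
Sat: 8:21 AM–6:02 PM = 9 h 41 min
Sun: 8:48 AM–5:52 PM = 9 h 4 min; less 10 min break → 8 h 54 min
Total: 3 h 0 min + 5 h 49 min + 5 h 25 min + 5 h 59 min + 10 h 23 min + 9 h 41 min + 8 h 54 min = 49 h 11 min.

49 h 11 min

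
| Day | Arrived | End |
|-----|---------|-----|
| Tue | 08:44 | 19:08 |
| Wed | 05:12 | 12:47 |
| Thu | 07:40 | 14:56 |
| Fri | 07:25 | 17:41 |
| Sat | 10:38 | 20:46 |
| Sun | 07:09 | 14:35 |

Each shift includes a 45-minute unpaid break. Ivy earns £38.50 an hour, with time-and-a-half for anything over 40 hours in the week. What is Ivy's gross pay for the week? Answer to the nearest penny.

Tue: 08:44–19:08 = 10 h 24 min; less 45 min break → 9 h 39 min
Wed: 05:12–12:47 = 7 h 35 min; less 45 min break → 6 h 50 min
Thu: 07:40–14:56 = 7 h 16 min; less 45 min break → 6 h 31 min
Fri: 07:25–17:41 = 10 h 16 min; less 45 min break → 9 h 31 min
Sat: 10:38–20:46 = 10 h 8 min; less 45 min break → 9 h 23 min
Sun: 07:09–14:35 = 7 h 26 min; less 45 min break → 6 h 41 min
Total worked: 48 h 35 min = 2915 min.
Regular 40 h 0 min = 2400 min at £38.50/h; overtime 8 h 35 min = 515 min at £57.75/h.
Pay = (2400 × £38.50 + 515 × £57.75) ÷ 60 = £2035.69.

£2035.69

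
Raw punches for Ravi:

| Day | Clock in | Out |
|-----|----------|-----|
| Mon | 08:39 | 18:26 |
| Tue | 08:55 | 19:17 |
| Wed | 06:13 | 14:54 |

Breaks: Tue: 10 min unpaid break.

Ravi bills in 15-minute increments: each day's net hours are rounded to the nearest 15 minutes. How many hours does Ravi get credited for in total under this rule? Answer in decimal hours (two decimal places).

28.75 hours

Mon: 08:39–18:26 = 9 h 47 min → rounds to 9 h 45 min
Tue: 08:55–19:17 = 10 h 22 min − 10 min = 10 h 12 min → rounds to 10 h 15 min
Wed: 06:13–14:54 = 8 h 41 min → rounds to 8 h 45 min
Total credited: 28 h 45 min.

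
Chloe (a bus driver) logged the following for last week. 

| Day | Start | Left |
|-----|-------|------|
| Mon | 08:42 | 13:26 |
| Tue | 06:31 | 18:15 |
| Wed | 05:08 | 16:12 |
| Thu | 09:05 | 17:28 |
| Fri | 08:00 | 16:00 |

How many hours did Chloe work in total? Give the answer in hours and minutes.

43 h 55 min

Mon: 08:42–13:26 = 4 h 44 min
Tue: 06:31–18:15 = 11 h 44 min
Wed: 05:08–16:12 = 11 h 4 min
Thu: 09:05–17:28 = 8 h 23 min
Fri: 08:00–16:00 = 8 h 0 min
Total: 4 h 44 min + 11 h 44 min + 11 h 4 min + 8 h 23 min + 8 h 0 min = 43 h 55 min.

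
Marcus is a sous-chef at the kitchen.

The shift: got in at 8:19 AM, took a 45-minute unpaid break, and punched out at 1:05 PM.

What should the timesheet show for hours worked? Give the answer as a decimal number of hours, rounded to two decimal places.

4.02 hours

The shift: 8:19 AM–1:05 PM = 4 h 46 min; less 45 min break → 4 h 1 min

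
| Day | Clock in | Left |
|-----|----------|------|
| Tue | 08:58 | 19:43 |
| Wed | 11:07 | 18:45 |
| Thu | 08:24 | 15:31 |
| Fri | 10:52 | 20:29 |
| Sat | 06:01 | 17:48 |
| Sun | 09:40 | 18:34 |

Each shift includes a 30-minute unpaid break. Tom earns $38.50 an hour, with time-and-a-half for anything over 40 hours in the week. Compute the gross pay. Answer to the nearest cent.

$2279.20

Tue: 08:58–19:43 = 10 h 45 min; less 30 min break → 10 h 15 min
Wed: 11:07–18:45 = 7 h 38 min; less 30 min break → 7 h 8 min
Thu: 08:24–15:31 = 7 h 7 min; less 30 min break → 6 h 37 min
Fri: 10:52–20:29 = 9 h 37 min; less 30 min break → 9 h 7 min
Sat: 06:01–17:48 = 11 h 47 min; less 30 min break → 11 h 17 min
Sun: 09:40–18:34 = 8 h 54 min; less 30 min break → 8 h 24 min
Total worked: 52 h 48 min = 3168 min.
Regular 40 h 0 min = 2400 min at $38.50/h; overtime 12 h 48 min = 768 min at $57.75/h.
Pay = (2400 × $38.50 + 768 × $57.75) ÷ 60 = $2279.20.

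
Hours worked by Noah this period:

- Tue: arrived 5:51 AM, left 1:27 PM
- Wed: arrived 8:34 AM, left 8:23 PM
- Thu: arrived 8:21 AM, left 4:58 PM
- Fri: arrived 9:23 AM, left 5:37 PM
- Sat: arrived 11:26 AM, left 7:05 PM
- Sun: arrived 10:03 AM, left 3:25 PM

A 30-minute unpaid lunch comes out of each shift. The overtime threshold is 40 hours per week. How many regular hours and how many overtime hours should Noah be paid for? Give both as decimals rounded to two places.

Regular 40.00 hours, overtime 6.28 hours

Tue: 5:51 AM–1:27 PM = 7 h 36 min; less 30 min break → 7 h 6 min
Wed: 8:34 AM–8:23 PM = 11 h 49 min; less 30 min break → 11 h 19 min
Thu: 8:21 AM–4:58 PM = 8 h 37 min; less 30 min break → 8 h 7 min
Fri: 9:23 AM–5:37 PM = 8 h 14 min; less 30 min break → 7 h 44 min
Sat: 11:26 AM–7:05 PM = 7 h 39 min; less 30 min break → 7 h 9 min
Sun: 10:03 AM–3:25 PM = 5 h 22 min; less 30 min break → 4 h 52 min
Total worked: 46 h 17 min = 46.28 h.
Threshold 40 h → overtime 6 h 17 min, regular 40 h 0 min.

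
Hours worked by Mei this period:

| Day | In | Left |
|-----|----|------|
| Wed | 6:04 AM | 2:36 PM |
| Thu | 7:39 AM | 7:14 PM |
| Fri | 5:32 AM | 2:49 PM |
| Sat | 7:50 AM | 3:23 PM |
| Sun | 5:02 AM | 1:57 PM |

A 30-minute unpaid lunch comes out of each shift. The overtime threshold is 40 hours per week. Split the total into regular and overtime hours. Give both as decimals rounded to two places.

Wed: 6:04 AM–2:36 PM = 8 h 32 min; less 30 min break → 8 h 2 min
Thu: 7:39 AM–7:14 PM = 11 h 35 min; less 30 min break → 11 h 5 min
Fri: 5:32 AM–2:49 PM = 9 h 17 min; less 30 min break → 8 h 47 min
Sat: 7:50 AM–3:23 PM = 7 h 33 min; less 30 min break → 7 h 3 min
Sun: 5:02 AM–1:57 PM = 8 h 55 min; less 30 min break → 8 h 25 min
Total worked: 43 h 22 min = 43.37 h.
Threshold 40 h → overtime 3 h 22 min, regular 40 h 0 min.

Regular 40.00 hours, overtime 3.37 hours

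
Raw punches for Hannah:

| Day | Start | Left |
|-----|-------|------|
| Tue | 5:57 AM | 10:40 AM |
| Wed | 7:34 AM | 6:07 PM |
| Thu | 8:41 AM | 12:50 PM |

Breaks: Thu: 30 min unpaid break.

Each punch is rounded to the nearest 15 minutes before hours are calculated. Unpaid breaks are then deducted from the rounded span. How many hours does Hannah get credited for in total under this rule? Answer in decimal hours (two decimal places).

18.75 hours

Tue: in 5:57 AM→6:00 AM, out 10:40 AM→10:45 AM; 4 h 45 min
Wed: in 7:34 AM→7:30 AM, out 6:07 PM→6:00 PM; 10 h 30 min
Thu: in 8:41 AM→8:45 AM, out 12:50 PM→12:45 PM; 4 h 0 min − 30 min = 3 h 30 min
Total credited: 18 h 45 min.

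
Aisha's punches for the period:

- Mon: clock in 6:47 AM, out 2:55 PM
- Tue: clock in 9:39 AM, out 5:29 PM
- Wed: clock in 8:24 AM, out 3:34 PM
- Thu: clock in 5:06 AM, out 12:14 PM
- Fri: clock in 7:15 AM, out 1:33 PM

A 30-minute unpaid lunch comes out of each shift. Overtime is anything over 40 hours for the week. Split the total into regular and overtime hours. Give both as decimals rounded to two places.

Mon: 6:47 AM–2:55 PM = 8 h 8 min; less 30 min break → 7 h 38 min
Tue: 9:39 AM–5:29 PM = 7 h 50 min; less 30 min break → 7 h 20 min
Wed: 8:24 AM–3:34 PM = 7 h 10 min; less 30 min break → 6 h 40 min
Thu: 5:06 AM–12:14 PM = 7 h 8 min; less 30 min break → 6 h 38 min
Fri: 7:15 AM–1:33 PM = 6 h 18 min; less 30 min break → 5 h 48 min
Total worked: 34 h 4 min = 34.07 h.
Threshold 40 h → overtime 0 h 0 min, regular 34 h 4 min.

Regular 34.07 hours, overtime 0.00 hours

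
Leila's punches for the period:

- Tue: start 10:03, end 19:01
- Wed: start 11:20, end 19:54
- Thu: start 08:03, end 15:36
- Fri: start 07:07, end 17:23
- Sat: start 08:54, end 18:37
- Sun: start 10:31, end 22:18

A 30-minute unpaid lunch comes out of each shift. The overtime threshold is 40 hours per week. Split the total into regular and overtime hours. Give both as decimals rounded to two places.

Regular 40.00 hours, overtime 13.85 hours

Tue: 10:03–19:01 = 8 h 58 min; less 30 min break → 8 h 28 min
Wed: 11:20–19:54 = 8 h 34 min; less 30 min break → 8 h 4 min
Thu: 08:03–15:36 = 7 h 33 min; less 30 min break → 7 h 3 min
Fri: 07:07–17:23 = 10 h 16 min; less 30 min break → 9 h 46 min
Sat: 08:54–18:37 = 9 h 43 min; less 30 min break → 9 h 13 min
Sun: 10:31–22:18 = 11 h 47 min; less 30 min break → 11 h 17 min
Total worked: 53 h 51 min = 53.85 h.
Threshold 40 h → overtime 13 h 51 min, regular 40 h 0 min.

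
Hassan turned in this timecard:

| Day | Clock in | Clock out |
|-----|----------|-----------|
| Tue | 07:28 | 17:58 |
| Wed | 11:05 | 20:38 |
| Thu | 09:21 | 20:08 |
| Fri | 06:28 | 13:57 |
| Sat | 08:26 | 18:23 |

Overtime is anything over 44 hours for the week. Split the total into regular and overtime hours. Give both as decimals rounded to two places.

Regular 44.00 hours, overtime 4.27 hours

Tue: 07:28–17:58 = 10 h 30 min
Wed: 11:05–20:38 = 9 h 33 min
Thu: 09:21–20:08 = 10 h 47 min
Fri: 06:28–13:57 = 7 h 29 min
Sat: 08:26–18:23 = 9 h 57 min
Total worked: 48 h 16 min = 48.27 h.
Threshold 44 h → overtime 4 h 16 min, regular 44 h 0 min.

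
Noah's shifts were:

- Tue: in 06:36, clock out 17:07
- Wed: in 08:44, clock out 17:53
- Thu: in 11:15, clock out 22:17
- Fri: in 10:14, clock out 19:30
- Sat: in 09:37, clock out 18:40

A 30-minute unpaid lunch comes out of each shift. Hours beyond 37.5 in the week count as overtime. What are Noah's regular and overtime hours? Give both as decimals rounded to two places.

Tue: 06:36–17:07 = 10 h 31 min; less 30 min break → 10 h 1 min
Wed: 08:44–17:53 = 9 h 9 min; less 30 min break → 8 h 39 min
Thu: 11:15–22:17 = 11 h 2 min; less 30 min break → 10 h 32 min
Fri: 10:14–19:30 = 9 h 16 min; less 30 min break → 8 h 46 min
Sat: 09:37–18:40 = 9 h 3 min; less 30 min break → 8 h 33 min
Total worked: 46 h 31 min = 46.52 h.
Threshold 37.5 h → overtime 9 h 1 min, regular 37 h 30 min.

Regular 37.50 hours, overtime 9.02 hours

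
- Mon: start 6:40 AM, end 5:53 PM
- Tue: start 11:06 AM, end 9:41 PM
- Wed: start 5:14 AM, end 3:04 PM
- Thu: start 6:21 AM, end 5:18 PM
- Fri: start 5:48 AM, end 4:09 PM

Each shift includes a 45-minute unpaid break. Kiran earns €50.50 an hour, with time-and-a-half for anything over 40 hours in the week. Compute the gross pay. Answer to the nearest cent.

€2715.64

Mon: 6:40 AM–5:53 PM = 11 h 13 min; less 45 min break → 10 h 28 min
Tue: 11:06 AM–9:41 PM = 10 h 35 min; less 45 min break → 9 h 50 min
Wed: 5:14 AM–3:04 PM = 9 h 50 min; less 45 min break → 9 h 5 min
Thu: 6:21 AM–5:18 PM = 10 h 57 min; less 45 min break → 10 h 12 min
Fri: 5:48 AM–4:09 PM = 10 h 21 min; less 45 min break → 9 h 36 min
Total worked: 49 h 11 min = 2951 min.
Regular 40 h 0 min = 2400 min at €50.50/h; overtime 9 h 11 min = 551 min at €75.75/h.
Pay = (2400 × €50.50 + 551 × €75.75) ÷ 60 = €2715.64.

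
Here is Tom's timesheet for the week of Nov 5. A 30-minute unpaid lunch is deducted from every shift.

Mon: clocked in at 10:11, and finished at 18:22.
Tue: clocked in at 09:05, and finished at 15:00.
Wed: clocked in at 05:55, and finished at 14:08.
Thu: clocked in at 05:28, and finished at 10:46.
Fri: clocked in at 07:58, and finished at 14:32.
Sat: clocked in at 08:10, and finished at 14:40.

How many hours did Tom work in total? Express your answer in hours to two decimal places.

Mon: 10:11–18:22 = 8 h 11 min; less 30 min break → 7 h 41 min
Tue: 09:05–15:00 = 5 h 55 min; less 30 min break → 5 h 25 min
Wed: 05:55–14:08 = 8 h 13 min; less 30 min break → 7 h 43 min
Thu: 05:28–10:46 = 5 h 18 min; less 30 min break → 4 h 48 min
Fri: 07:58–14:32 = 6 h 34 min; less 30 min break → 6 h 4 min
Sat: 08:10–14:40 = 6 h 30 min; less 30 min break → 6 h 0 min
Total: 7 h 41 min + 5 h 25 min + 7 h 43 min + 4 h 48 min + 6 h 4 min + 6 h 0 min = 37 h 41 min.

37.68 hours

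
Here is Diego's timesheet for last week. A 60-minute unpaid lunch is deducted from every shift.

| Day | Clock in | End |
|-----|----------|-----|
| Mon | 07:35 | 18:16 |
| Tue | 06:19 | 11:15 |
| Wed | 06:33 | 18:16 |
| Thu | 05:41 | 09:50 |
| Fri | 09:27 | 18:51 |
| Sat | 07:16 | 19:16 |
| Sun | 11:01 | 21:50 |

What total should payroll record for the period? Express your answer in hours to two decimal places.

Mon: 07:35–18:16 = 10 h 41 min; less 60 min break → 9 h 41 min
Tue: 06:19–11:15 = 4 h 56 min; less 60 min break → 3 h 56 min
Wed: 06:33–18:16 = 11 h 43 min; less 60 min break → 10 h 43 min
Thu: 05:41–09:50 = 4 h 9 min; less 60 min break → 3 h 9 min
Fri: 09:27–18:51 = 9 h 24 min; less 60 min break → 8 h 24 min
Sat: 07:16–19:16 = 12 h 0 min; less 60 min break → 11 h 0 min
Sun: 11:01–21:50 = 10 h 49 min; less 60 min break → 9 h 49 min
Total: 9 h 41 min + 3 h 56 min + 10 h 43 min + 3 h 9 min + 8 h 24 min + 11 h 0 min + 9 h 49 min = 56 h 42 min.

56.70 hours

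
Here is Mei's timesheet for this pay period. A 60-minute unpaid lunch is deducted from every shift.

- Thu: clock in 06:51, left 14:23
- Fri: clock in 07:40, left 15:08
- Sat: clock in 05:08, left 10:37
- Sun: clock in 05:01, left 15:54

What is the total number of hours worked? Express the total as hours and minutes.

Thu: 06:51–14:23 = 7 h 32 min; less 60 min break → 6 h 32 min
Fri: 07:40–15:08 = 7 h 28 min; less 60 min break → 6 h 28 min
Sat: 05:08–10:37 = 5 h 29 min; less 60 min break → 4 h 29 min
Sun: 05:01–15:54 = 10 h 53 min; less 60 min break → 9 h 53 min
Total: 6 h 32 min + 6 h 28 min + 4 h 29 min + 9 h 53 min = 27 h 22 min.

27 h 22 min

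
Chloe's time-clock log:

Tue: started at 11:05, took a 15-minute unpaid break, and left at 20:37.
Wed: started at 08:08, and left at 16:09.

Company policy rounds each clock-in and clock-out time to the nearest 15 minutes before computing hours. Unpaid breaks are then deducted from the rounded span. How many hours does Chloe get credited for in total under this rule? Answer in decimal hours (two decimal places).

17.25 hours

Tue: in 11:05→11:00, out 20:37→20:30; 9 h 30 min − 15 min = 9 h 15 min
Wed: in 08:08→08:15, out 16:09→16:15; 8 h 0 min
Total credited: 17 h 15 min.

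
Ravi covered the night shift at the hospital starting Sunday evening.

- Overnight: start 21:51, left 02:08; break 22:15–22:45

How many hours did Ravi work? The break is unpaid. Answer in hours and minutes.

Overnight: 21:51 → midnight = 2 h 9 min; midnight → 02:08 = 2 h 8 min; span 4 h 17 min; less 30 min break → 3 h 47 min

3 h 47 min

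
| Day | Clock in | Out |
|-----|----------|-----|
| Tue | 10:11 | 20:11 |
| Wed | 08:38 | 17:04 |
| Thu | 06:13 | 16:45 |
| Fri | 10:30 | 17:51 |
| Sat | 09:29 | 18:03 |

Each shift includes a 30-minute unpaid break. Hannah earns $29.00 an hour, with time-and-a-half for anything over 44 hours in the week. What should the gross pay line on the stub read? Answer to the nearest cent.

$1229.12

Tue: 10:11–20:11 = 10 h 0 min; less 30 min break → 9 h 30 min
Wed: 08:38–17:04 = 8 h 26 min; less 30 min break → 7 h 56 min
Thu: 06:13–16:45 = 10 h 32 min; less 30 min break → 10 h 2 min
Fri: 10:30–17:51 = 7 h 21 min; less 30 min break → 6 h 51 min
Sat: 09:29–18:03 = 8 h 34 min; less 30 min break → 8 h 4 min
Total worked: 42 h 23 min = 2543 min.
Regular 42 h 23 min = 2543 min at $29.00/h; overtime 0 h 0 min = 0 min at $43.50/h.
Pay = (2543 × $29.00 + 0 × $43.50) ÷ 60 = $1229.12.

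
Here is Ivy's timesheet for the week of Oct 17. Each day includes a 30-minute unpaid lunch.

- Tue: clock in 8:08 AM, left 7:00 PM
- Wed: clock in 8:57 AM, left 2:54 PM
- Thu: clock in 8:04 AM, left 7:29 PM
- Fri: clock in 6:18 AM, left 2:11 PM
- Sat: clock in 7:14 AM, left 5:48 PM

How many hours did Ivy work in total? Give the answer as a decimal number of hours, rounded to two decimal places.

Tue: 8:08 AM–7:00 PM = 10 h 52 min; less 30 min break → 10 h 22 min
Wed: 8:57 AM–2:54 PM = 5 h 57 min; less 30 min break → 5 h 27 min
Thu: 8:04 AM–7:29 PM = 11 h 25 min; less 30 min break → 10 h 55 min
Fri: 6:18 AM–2:11 PM = 7 h 53 min; less 30 min break → 7 h 23 min
Sat: 7:14 AM–5:48 PM = 10 h 34 min; less 30 min break → 10 h 4 min
Total: 10 h 22 min + 5 h 27 min + 10 h 55 min + 7 h 23 min + 10 h 4 min = 44 h 11 min.

44.18 hours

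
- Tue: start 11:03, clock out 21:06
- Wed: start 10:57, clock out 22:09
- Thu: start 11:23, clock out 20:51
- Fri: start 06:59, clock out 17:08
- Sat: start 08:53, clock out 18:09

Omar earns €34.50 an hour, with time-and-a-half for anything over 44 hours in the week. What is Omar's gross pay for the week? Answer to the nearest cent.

Tue: 11:03–21:06 = 10 h 3 min
Wed: 10:57–22:09 = 11 h 12 min
Thu: 11:23–20:51 = 9 h 28 min
Fri: 06:59–17:08 = 10 h 9 min
Sat: 08:53–18:09 = 9 h 16 min
Total worked: 50 h 8 min = 3008 min.
Regular 44 h 0 min = 2640 min at €34.50/h; overtime 6 h 8 min = 368 min at €51.75/h.
Pay = (2640 × €34.50 + 368 × €51.75) ÷ 60 = €1835.40.

€1835.40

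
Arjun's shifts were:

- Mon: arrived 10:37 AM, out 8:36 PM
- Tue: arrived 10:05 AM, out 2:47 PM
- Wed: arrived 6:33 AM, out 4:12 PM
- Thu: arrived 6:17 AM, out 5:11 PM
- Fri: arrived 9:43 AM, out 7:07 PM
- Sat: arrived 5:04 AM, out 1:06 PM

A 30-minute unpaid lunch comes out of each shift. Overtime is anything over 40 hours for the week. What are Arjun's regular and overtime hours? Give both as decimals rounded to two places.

Mon: 10:37 AM–8:36 PM = 9 h 59 min; less 30 min break → 9 h 29 min
Tue: 10:05 AM–2:47 PM = 4 h 42 min; less 30 min break → 4 h 12 min
Wed: 6:33 AM–4:12 PM = 9 h 39 min; less 30 min break → 9 h 9 min
Thu: 6:17 AM–5:11 PM = 10 h 54 min; less 30 min break → 10 h 24 min
Fri: 9:43 AM–7:07 PM = 9 h 24 min; less 30 min break → 8 h 54 min
Sat: 5:04 AM–1:06 PM = 8 h 2 min; less 30 min break → 7 h 32 min
Total worked: 49 h 40 min = 49.67 h.
Threshold 40 h → overtime 9 h 40 min, regular 40 h 0 min.

Regular 40.00 hours, overtime 9.67 hours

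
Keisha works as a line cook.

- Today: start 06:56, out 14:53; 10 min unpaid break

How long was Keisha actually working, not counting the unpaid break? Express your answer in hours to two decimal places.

Today: 06:56–14:53 = 7 h 57 min; less 10 min break → 7 h 47 min

7.78 hours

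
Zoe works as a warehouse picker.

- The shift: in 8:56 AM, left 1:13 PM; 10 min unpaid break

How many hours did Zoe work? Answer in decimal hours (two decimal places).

The shift: 8:56 AM–1:13 PM = 4 h 17 min; less 10 min break → 4 h 7 min

4.12 hours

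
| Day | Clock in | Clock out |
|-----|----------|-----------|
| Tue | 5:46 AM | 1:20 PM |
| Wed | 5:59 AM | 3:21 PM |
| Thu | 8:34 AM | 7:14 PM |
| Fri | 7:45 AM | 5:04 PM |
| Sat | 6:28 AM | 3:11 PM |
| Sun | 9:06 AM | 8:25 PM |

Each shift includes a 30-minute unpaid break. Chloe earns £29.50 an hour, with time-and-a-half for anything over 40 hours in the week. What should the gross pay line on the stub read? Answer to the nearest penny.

Tue: 5:46 AM–1:20 PM = 7 h 34 min; less 30 min break → 7 h 4 min
Wed: 5:59 AM–3:21 PM = 9 h 22 min; less 30 min break → 8 h 52 min
Thu: 8:34 AM–7:14 PM = 10 h 40 min; less 30 min break → 10 h 10 min
Fri: 7:45 AM–5:04 PM = 9 h 19 min; less 30 min break → 8 h 49 min
Sat: 6:28 AM–3:11 PM = 8 h 43 min; less 30 min break → 8 h 13 min
Sun: 9:06 AM–8:25 PM = 11 h 19 min; less 30 min break → 10 h 49 min
Total worked: 53 h 57 min = 3237 min.
Regular 40 h 0 min = 2400 min at £29.50/h; overtime 13 h 57 min = 837 min at £44.25/h.
Pay = (2400 × £29.50 + 837 × £44.25) ÷ 60 = £1797.29.

£1797.29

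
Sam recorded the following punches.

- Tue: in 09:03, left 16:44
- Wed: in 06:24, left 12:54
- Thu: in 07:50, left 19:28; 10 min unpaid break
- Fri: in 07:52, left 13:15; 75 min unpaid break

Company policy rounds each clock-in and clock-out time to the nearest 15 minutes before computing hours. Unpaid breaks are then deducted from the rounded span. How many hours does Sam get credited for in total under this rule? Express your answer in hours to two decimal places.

30.08 hours

Tue: in 09:03→09:00, out 16:44→16:45; 7 h 45 min
Wed: in 06:24→06:30, out 12:54→13:00; 6 h 30 min
Thu: in 07:50→07:45, out 19:28→19:30; 11 h 45 min − 10 min = 11 h 35 min
Fri: in 07:52→07:45, out 13:15→13:15; 5 h 30 min − 75 min = 4 h 15 min
Total credited: 30 h 5 min.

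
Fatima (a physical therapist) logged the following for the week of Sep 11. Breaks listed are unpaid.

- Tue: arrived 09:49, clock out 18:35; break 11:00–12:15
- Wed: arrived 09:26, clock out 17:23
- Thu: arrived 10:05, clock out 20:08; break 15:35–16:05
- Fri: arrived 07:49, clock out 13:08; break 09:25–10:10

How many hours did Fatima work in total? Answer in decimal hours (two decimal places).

29.58 hours

Tue: 09:49–18:35 = 8 h 46 min; less 75 min break → 7 h 31 min
Wed: 09:26–17:23 = 7 h 57 min
Thu: 10:05–20:08 = 10 h 3 min; less 30 min break → 9 h 33 min
Fri: 07:49–13:08 = 5 h 19 min; less 45 min break → 4 h 34 min
Total: 7 h 31 min + 7 h 57 min + 9 h 33 min + 4 h 34 min = 29 h 35 min.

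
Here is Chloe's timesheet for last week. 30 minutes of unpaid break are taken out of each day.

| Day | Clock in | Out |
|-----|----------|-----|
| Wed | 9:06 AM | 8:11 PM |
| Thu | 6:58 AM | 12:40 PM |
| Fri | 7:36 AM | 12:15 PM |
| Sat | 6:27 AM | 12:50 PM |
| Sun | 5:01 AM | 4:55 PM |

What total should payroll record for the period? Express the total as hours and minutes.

37 h 13 min

Wed: 9:06 AM–8:11 PM = 11 h 5 min; less 30 min break → 10 h 35 min
Thu: 6:58 AM–12:40 PM = 5 h 42 min; less 30 min break → 5 h 12 min
Fri: 7:36 AM–12:15 PM = 4 h 39 min; less 30 min break → 4 h 9 min
Sat: 6:27 AM–12:50 PM = 6 h 23 min; less 30 min break → 5 h 53 min
Sun: 5:01 AM–4:55 PM = 11 h 54 min; less 30 min break → 11 h 24 min
Total: 10 h 35 min + 5 h 12 min + 4 h 9 min + 5 h 53 min + 11 h 24 min = 37 h 13 min.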